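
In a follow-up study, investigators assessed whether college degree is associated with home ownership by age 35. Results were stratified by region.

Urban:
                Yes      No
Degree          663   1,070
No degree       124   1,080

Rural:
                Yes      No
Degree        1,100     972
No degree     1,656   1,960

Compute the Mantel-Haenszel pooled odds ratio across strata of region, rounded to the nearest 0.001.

OR_MH = Σ(aᵢdᵢ/nᵢ) / Σ(bᵢcᵢ/nᵢ), where nᵢ is the stratum total.
Stratum 1 (Urban): n = 2937; a·d/n = 663·1080/2937 = 243.7998; b·c/n = 1070·124/2937 = 45.1753
Stratum 2 (Rural): n = 5688; a·d/n = 1100·1960/5688 = 379.0436; b·c/n = 972·1656/5688 = 282.9873
OR_MH = (243.7998 + 379.0436) / (45.1753 + 282.9873) = 622.8434 / 328.1627 = 1.89797

1.898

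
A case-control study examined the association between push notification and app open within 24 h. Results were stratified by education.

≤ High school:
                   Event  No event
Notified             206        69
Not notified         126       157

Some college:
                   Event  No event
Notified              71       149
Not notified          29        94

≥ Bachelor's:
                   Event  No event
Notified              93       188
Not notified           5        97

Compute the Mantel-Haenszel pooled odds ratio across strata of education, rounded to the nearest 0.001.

OR_MH = Σ(aᵢdᵢ/nᵢ) / Σ(bᵢcᵢ/nᵢ), where nᵢ is the stratum total.
Stratum 1 (≤ High school): n = 558; a·d/n = 206·157/558 = 57.9606; b·c/n = 69·126/558 = 15.5806
Stratum 2 (Some college): n = 343; a·d/n = 71·94/343 = 19.4577; b·c/n = 149·29/343 = 12.5977
Stratum 3 (≥ Bachelor's): n = 383; a·d/n = 93·97/383 = 23.5535; b·c/n = 188·5/383 = 2.4543
OR_MH = (57.9606 + 19.4577 + 23.5535) / (15.5806 + 12.5977 + 2.4543) = 100.9718 / 30.6326 = 3.29622

3.296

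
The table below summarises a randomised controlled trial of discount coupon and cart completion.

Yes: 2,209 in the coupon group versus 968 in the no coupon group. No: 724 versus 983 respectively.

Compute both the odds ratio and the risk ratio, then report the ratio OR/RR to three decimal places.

From the description: a = 2209, b = 724, c = 968, d = 983.
OR = (2209·983)/(724·968) = 2171447/700832 = 3.09838
Risk in exposed = 2209/2933 = 0.75315; risk in unexposed = 968/1951 = 0.49616; RR = 1.51798
OR/RR = 3.09838 / 1.51798 = 2.04113
The outcome is not rare, so the OR lies further from 1 than the RR.

2.041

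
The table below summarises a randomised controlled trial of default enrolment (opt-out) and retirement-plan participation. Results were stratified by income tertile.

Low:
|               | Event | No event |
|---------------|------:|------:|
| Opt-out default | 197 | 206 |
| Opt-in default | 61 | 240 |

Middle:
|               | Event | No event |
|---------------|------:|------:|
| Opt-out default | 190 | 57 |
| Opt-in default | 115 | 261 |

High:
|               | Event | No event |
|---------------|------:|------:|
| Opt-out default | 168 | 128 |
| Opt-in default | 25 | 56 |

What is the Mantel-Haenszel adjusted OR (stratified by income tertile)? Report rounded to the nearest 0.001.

OR_MH = Σ(aᵢdᵢ/nᵢ) / Σ(bᵢcᵢ/nᵢ), where nᵢ is the stratum total.
Stratum 1 (Low): n = 704; a·d/n = 197·240/704 = 67.1591; b·c/n = 206·61/704 = 17.8494
Stratum 2 (Middle): n = 623; a·d/n = 190·261/623 = 79.5987; b·c/n = 57·115/623 = 10.5217
Stratum 3 (High): n = 377; a·d/n = 168·56/377 = 24.9549; b·c/n = 128·25/377 = 8.4881
OR_MH = (67.1591 + 79.5987 + 24.9549) / (17.8494 + 10.5217 + 8.4881) = 171.7127 / 36.8592 = 4.65862

4.659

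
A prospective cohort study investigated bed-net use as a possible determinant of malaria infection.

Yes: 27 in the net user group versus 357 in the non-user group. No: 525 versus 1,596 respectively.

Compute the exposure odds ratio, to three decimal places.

From the description: a = 27, b = 525, c = 357, d = 1596.
OR = (a·d)/(b·c) = (27 × 1596) / (525 × 357) = 43092 / 187425 = 0.22992
Exposure is associated with lower odds of malaria infection (OR = 0.23 < 1).

0.230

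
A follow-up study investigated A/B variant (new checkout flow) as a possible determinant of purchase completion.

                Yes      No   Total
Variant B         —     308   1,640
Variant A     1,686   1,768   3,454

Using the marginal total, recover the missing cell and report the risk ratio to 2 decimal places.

The missing cell is in the exposed row: 1640 − 308 = 1332.
So a = 1332, b = 308, c = 1686, d = 1768.
RR = [a/(a+b)] / [c/(c+d)] = (1332/1640) / (1686/3454) = 0.81220/0.48813 = 1.66389

1.66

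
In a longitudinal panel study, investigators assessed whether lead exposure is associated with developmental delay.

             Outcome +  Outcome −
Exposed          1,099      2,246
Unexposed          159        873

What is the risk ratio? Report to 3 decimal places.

Cells: a = 1099, b = 2246, c = 159, d = 873.
Risk in exposed = 1099/3345 = 0.32855; risk in unexposed = 159/1032 = 0.15407.
RR = 0.32855 / 0.15407 = 2.13248
The risk among the exposed is 2.13 times that among the unexposed.

2.132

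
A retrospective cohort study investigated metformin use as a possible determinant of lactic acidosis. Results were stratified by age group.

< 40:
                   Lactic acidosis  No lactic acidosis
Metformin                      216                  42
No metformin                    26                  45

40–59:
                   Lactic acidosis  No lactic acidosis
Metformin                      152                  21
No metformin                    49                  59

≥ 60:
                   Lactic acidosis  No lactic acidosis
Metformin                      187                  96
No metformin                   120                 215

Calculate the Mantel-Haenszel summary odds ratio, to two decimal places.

4.94

OR_MH = Σ(aᵢdᵢ/nᵢ) / Σ(bᵢcᵢ/nᵢ), where nᵢ is the stratum total.
Stratum 1 (< 40): n = 329; a·d/n = 216·45/329 = 29.5441; b·c/n = 42·26/329 = 3.3191
Stratum 2 (40–59): n = 281; a·d/n = 152·59/281 = 31.9146; b·c/n = 21·49/281 = 3.6619
Stratum 3 (≥ 60): n = 618; a·d/n = 187·215/618 = 65.0566; b·c/n = 96·120/618 = 18.6408
OR_MH = (29.5441 + 31.9146 + 65.0566) / (3.3191 + 3.6619 + 18.6408) = 126.5153 / 25.6218 = 4.93779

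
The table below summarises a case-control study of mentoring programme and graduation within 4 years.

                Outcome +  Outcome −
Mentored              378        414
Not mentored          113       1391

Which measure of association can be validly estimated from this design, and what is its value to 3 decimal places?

Cells: a = 378, b = 414, c = 113, d = 1391.
This is a case-control study: participants were sampled on outcome status, so risks in the source population cannot be estimated directly — relative risk is not valid here. The odds ratio is the appropriate measure.
OR = (a·d)/(b·c) = (378 × 1391) / (414 × 113) = 525798 / 46782 = 11.23932

11.239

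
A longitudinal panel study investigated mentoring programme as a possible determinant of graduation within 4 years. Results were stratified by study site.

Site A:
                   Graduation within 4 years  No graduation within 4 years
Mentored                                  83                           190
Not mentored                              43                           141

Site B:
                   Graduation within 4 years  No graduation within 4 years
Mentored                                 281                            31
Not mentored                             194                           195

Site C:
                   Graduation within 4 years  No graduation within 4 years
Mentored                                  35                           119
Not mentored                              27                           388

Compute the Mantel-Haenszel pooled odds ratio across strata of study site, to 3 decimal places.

3.976

OR_MH = Σ(aᵢdᵢ/nᵢ) / Σ(bᵢcᵢ/nᵢ), where nᵢ is the stratum total.
Stratum 1 (Site A): n = 457; a·d/n = 83·141/457 = 25.6083; b·c/n = 190·43/457 = 17.8775
Stratum 2 (Site B): n = 701; a·d/n = 281·195/701 = 78.1669; b·c/n = 31·194/701 = 8.5792
Stratum 3 (Site C): n = 569; a·d/n = 35·388/569 = 23.8664; b·c/n = 119·27/569 = 5.6467
OR_MH = (25.6083 + 78.1669 + 23.8664) / (17.8775 + 8.5792 + 5.6467) = 127.6417 / 32.1034 = 3.97596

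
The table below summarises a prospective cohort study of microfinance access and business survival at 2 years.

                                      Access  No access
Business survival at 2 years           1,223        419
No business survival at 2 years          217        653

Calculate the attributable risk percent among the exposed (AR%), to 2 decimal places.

53.98

Reading the table with exposure as columns: a = 1223 (Access, case), b = 217 (Access, non-case), c = 419 (No access, case), d = 653.
Risk in exposed = 1223/1440 = 0.84931; risk in unexposed = 419/1072 = 0.39086.
RR = 0.84931/0.39086 = 2.17292
AR% = (RR − 1)/RR × 100 = (2.17292 − 1)/2.17292 × 100 = 53.9791%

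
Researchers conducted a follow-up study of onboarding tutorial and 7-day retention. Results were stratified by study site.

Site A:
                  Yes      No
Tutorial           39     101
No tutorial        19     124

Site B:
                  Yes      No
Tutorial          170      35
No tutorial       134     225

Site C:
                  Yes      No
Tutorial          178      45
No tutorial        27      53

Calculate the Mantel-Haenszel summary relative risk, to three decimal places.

2.243

RR_MH = Σ(aᵢ·n₀ᵢ/nᵢ) / Σ(cᵢ·n₁ᵢ/nᵢ), with n₁ᵢ = aᵢ+bᵢ (exposed), n₀ᵢ = cᵢ+dᵢ (unexposed), nᵢ = n₁ᵢ+n₀ᵢ.
Stratum 1 (Site A): n₁ = 140, n₀ = 143, n = 283; a·n₀/n = 39·143/283 = 19.7067; c·n₁/n = 19·140/283 = 9.3993
Stratum 2 (Site B): n₁ = 205, n₀ = 359, n = 564; a·n₀/n = 170·359/564 = 108.2092; c·n₁/n = 134·205/564 = 48.7057
Stratum 3 (Site C): n₁ = 223, n₀ = 80, n = 303; a·n₀/n = 178·80/303 = 46.9967; c·n₁/n = 27·223/303 = 19.8713
RR_MH = (19.7067 + 108.2092 + 46.9967) / (9.3993 + 48.7057 + 19.8713) = 174.9126 / 77.9763 = 2.24315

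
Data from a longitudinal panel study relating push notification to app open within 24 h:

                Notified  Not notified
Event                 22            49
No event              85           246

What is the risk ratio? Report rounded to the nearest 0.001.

1.238

Reading the table with exposure as columns: a = 22 (Notified, case), b = 85 (Notified, non-case), c = 49 (Not notified, case), d = 246.
Risk in exposed = 22/107 = 0.20561; risk in unexposed = 49/295 = 0.16610.
RR = 0.20561 / 0.16610 = 1.23784
The risk among the exposed is 1.24 times that among the unexposed.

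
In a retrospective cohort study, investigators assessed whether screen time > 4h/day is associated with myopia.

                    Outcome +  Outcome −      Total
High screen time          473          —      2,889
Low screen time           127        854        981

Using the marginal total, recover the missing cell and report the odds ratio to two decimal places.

The missing cell is in the exposed row: 2889 − 473 = 2416.
So a = 473, b = 2416, c = 127, d = 854.
OR = (a·d)/(b·c) = (473 × 854) / (2416 × 127) = 403942 / 306832 = 1.31649

1.32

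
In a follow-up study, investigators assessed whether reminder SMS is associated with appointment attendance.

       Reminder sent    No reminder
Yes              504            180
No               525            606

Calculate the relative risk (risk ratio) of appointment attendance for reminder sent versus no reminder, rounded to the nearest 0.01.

Reading the table with exposure as columns: a = 504 (Reminder sent, case), b = 525 (Reminder sent, non-case), c = 180 (No reminder, case), d = 606.
Risk in exposed = 504/1029 = 0.48980; risk in unexposed = 180/786 = 0.22901.
RR = 0.48980 / 0.22901 = 2.13878
The risk among the exposed is 2.14 times that among the unexposed.

2.14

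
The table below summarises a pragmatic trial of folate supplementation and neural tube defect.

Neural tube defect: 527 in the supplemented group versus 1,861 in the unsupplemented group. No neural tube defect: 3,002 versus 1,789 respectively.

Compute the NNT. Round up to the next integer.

Risk in treated group = 527/3529 = 0.14933; risk in control = 1861/3650 = 0.50986.
Absolute risk reduction = 0.50986 − 0.14933 = 0.36053
NNT = 1 / ARR = 1 / 0.36053 = 2.774 → round up → 3

3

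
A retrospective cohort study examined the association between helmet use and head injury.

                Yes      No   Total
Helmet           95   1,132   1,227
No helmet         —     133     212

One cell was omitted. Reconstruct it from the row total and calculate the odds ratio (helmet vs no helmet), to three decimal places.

0.141

The missing cell is in the unexposed row: 212 − 133 = 79.
So a = 95, b = 1132, c = 79, d = 133.
OR = (a·d)/(b·c) = (95 × 133) / (1132 × 79) = 12635 / 89428 = 0.14129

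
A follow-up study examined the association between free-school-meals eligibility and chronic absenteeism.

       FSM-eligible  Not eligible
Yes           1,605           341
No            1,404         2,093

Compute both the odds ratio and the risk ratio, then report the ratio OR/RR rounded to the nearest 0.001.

1.843

Reading the table with exposure as columns: a = 1605 (FSM-eligible, case), b = 1404 (FSM-eligible, non-case), c = 341 (Not eligible, case), d = 2093.
OR = (1605·2093)/(1404·341) = 3359265/478764 = 7.01654
Risk in exposed = 1605/3009 = 0.53340; risk in unexposed = 341/2434 = 0.14010; RR = 3.80732
OR/RR = 7.01654 / 3.80732 = 1.84291
The outcome is not rare, so the OR lies further from 1 than the RR.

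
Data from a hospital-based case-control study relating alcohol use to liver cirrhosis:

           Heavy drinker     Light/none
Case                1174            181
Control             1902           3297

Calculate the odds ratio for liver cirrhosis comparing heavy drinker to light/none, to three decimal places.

Reading the table with exposure as columns: a = 1174 (Heavy drinker, case), b = 1902 (Heavy drinker, non-case), c = 181 (Light/none, case), d = 3297.
OR = (a·d)/(b·c) = (1174 × 3297) / (1902 × 181) = 3870678 / 344262 = 11.24341
The odds of liver cirrhosis are about 11.24 times as high in the heavy drinker group.

11.243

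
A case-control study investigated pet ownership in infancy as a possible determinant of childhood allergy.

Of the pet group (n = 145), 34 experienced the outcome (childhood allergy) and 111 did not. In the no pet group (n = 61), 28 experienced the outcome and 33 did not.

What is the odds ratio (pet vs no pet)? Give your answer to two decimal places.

0.36

From the description: a = 34, b = 111, c = 28, d = 33.
OR = (a·d)/(b·c) = (34 × 33) / (111 × 28) = 1122 / 3108 = 0.36100
Exposure is associated with lower odds of childhood allergy (OR = 0.36 < 1).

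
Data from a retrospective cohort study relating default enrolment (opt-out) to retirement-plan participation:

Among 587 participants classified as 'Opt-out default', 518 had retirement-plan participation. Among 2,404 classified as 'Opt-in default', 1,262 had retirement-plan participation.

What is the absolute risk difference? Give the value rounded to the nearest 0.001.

From the description: a = 518, b = 69, c = 1262, d = 1142.
Risk in exposed = 518/587 = 0.882453; risk in unexposed = 1262/2404 = 0.524958.
Risk difference = 0.882453 − 0.524958 = 0.357495

0.357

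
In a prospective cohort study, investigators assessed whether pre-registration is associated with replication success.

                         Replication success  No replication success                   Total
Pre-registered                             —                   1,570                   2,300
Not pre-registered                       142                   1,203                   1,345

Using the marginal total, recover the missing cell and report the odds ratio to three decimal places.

3.939

The missing cell is in the exposed row: 2300 − 1570 = 730.
So a = 730, b = 1570, c = 142, d = 1203.
OR = (a·d)/(b·c) = (730 × 1203) / (1570 × 142) = 878190 / 222940 = 3.93913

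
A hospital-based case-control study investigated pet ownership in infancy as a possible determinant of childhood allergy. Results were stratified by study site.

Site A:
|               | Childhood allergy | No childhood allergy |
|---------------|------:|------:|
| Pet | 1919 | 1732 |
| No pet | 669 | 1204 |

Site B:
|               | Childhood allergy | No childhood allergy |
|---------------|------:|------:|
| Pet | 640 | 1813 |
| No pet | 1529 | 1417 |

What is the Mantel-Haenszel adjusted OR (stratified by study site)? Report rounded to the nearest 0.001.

OR_MH = Σ(aᵢdᵢ/nᵢ) / Σ(bᵢcᵢ/nᵢ), where nᵢ is the stratum total.
Stratum 1 (Site A): n = 5524; a·d/n = 1919·1204/5524 = 418.2614; b·c/n = 1732·669/5524 = 209.7589
Stratum 2 (Site B): n = 5399; a·d/n = 640·1417/5399 = 167.9718; b·c/n = 1813·1529/5399 = 513.4427
OR_MH = (418.2614 + 167.9718) / (209.7589 + 513.4427) = 586.2333 / 723.2015 = 0.81061

0.811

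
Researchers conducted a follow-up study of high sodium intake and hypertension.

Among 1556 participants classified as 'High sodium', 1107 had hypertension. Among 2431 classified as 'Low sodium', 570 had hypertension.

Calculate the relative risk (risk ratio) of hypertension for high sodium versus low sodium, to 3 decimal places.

From the description: a = 1107, b = 449, c = 570, d = 1861.
Risk in exposed = 1107/1556 = 0.71144; risk in unexposed = 570/2431 = 0.23447.
RR = 0.71144 / 0.23447 = 3.03423
The risk among the exposed is 3.03 times that among the unexposed.

3.034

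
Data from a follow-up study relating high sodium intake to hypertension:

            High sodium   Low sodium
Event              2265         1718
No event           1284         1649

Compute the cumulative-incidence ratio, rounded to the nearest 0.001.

Reading the table with exposure as columns: a = 2265 (High sodium, case), b = 1284 (High sodium, non-case), c = 1718 (Low sodium, case), d = 1649.
Risk in exposed = 2265/3549 = 0.63821; risk in unexposed = 1718/3367 = 0.51025.
RR = 0.63821 / 0.51025 = 1.25078
The risk among the exposed is 1.25 times that among the unexposed.

1.251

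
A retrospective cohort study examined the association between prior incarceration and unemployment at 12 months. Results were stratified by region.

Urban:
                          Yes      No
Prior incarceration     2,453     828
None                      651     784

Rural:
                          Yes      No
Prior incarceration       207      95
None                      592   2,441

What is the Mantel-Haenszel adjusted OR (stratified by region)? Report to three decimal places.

4.264

OR_MH = Σ(aᵢdᵢ/nᵢ) / Σ(bᵢcᵢ/nᵢ), where nᵢ is the stratum total.
Stratum 1 (Urban): n = 4716; a·d/n = 2453·784/4716 = 407.7930; b·c/n = 828·651/4716 = 114.2977
Stratum 2 (Rural): n = 3335; a·d/n = 207·2441/3335 = 151.5103; b·c/n = 95·592/3335 = 16.8636
OR_MH = (407.7930 + 151.5103) / (114.2977 + 16.8636) = 559.3034 / 131.1613 = 4.26424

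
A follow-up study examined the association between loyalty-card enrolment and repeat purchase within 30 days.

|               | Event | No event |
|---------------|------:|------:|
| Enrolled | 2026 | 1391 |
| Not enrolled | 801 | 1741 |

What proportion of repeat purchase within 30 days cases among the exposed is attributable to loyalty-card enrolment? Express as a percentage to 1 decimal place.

Cells: a = 2026, b = 1391, c = 801, d = 1741.
Risk in exposed = 2026/3417 = 0.59292; risk in unexposed = 801/2542 = 0.31511.
RR = 0.59292/0.31511 = 1.88164
AR% = (RR − 1)/RR × 100 = (1.88164 − 1)/1.88164 × 100 = 46.8550%

46.9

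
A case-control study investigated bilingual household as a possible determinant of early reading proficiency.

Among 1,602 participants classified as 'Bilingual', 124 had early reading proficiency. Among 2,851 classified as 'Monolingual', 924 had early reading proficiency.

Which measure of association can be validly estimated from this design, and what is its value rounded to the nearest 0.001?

From the description: a = 124, b = 1478, c = 924, d = 1927.
This is a case-control study: participants were sampled on outcome status, so risks in the source population cannot be estimated directly — relative risk is not valid here. The odds ratio is the appropriate measure.
OR = (a·d)/(b·c) = (124 × 1927) / (1478 × 924) = 238948 / 1365672 = 0.17497

0.175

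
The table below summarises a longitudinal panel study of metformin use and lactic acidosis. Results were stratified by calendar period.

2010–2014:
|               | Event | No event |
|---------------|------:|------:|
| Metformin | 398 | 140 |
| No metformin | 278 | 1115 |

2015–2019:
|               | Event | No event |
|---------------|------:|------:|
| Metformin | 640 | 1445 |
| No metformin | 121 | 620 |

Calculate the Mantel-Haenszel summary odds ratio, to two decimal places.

4.51

OR_MH = Σ(aᵢdᵢ/nᵢ) / Σ(bᵢcᵢ/nᵢ), where nᵢ is the stratum total.
Stratum 1 (2010–2014): n = 1931; a·d/n = 398·1115/1931 = 229.8136; b·c/n = 140·278/1931 = 20.1554
Stratum 2 (2015–2019): n = 2826; a·d/n = 640·620/2826 = 140.4105; b·c/n = 1445·121/2826 = 61.8701
OR_MH = (229.8136 + 140.4105) / (20.1554 + 61.8701) = 370.2240 / 82.0255 = 4.51352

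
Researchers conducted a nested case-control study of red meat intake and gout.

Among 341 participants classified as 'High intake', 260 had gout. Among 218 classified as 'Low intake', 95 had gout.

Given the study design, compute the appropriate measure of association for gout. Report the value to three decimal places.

4.156

From the description: a = 260, b = 81, c = 95, d = 123.
This is a nested case-control study: participants were sampled on outcome status, so risks in the source population cannot be estimated directly — relative risk is not valid here. The odds ratio is the appropriate measure.
OR = (a·d)/(b·c) = (260 × 123) / (81 × 95) = 31980 / 7695 = 4.15595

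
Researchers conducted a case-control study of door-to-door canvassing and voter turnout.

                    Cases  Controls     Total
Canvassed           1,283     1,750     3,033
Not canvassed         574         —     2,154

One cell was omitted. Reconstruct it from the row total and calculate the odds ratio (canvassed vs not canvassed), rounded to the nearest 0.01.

2.02

The missing cell is in the unexposed row: 2154 − 574 = 1580.
So a = 1283, b = 1750, c = 574, d = 1580.
OR = (a·d)/(b·c) = (1283 × 1580) / (1750 × 574) = 2027140 / 1004500 = 2.01806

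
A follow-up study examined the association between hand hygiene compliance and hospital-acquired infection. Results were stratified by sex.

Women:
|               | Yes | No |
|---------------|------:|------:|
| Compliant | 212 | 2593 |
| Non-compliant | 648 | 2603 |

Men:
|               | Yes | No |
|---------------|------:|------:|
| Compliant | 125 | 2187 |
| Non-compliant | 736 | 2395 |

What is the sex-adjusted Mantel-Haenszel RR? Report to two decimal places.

0.30

RR_MH = Σ(aᵢ·n₀ᵢ/nᵢ) / Σ(cᵢ·n₁ᵢ/nᵢ), with n₁ᵢ = aᵢ+bᵢ (exposed), n₀ᵢ = cᵢ+dᵢ (unexposed), nᵢ = n₁ᵢ+n₀ᵢ.
Stratum 1 (Women): n₁ = 2805, n₀ = 3251, n = 6056; a·n₀/n = 212·3251/6056 = 113.8065; c·n₁/n = 648·2805/6056 = 300.1387
Stratum 2 (Men): n₁ = 2312, n₀ = 3131, n = 5443; a·n₀/n = 125·3131/5443 = 71.9043; c·n₁/n = 736·2312/5443 = 312.6276
RR_MH = (113.8065 + 71.9043) / (300.1387 + 312.6276) = 185.7108 / 612.7663 = 0.30307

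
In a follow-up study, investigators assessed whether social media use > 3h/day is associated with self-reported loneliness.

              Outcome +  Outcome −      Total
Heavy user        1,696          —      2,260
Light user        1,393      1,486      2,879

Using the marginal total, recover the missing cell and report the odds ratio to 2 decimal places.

The missing cell is in the exposed row: 2260 − 1696 = 564.
So a = 1696, b = 564, c = 1393, d = 1486.
OR = (a·d)/(b·c) = (1696 × 1486) / (564 × 1393) = 2520256 / 785652 = 3.20785

3.21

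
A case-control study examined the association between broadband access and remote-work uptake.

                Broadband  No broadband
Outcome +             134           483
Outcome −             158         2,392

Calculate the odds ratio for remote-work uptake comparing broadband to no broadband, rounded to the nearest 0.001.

4.200

Reading the table with exposure as columns: a = 134 (Broadband, case), b = 158 (Broadband, non-case), c = 483 (No broadband, case), d = 2392.
OR = (a·d)/(b·c) = (134 × 2392) / (158 × 483) = 320528 / 76314 = 4.20012
The odds of remote-work uptake are about 4.20 times as high in the broadband group.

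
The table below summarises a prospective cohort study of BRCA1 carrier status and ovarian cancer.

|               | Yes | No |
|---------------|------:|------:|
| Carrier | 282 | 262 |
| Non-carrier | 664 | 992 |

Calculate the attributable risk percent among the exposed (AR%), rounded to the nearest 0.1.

Cells: a = 282, b = 262, c = 664, d = 992.
Risk in exposed = 282/544 = 0.51838; risk in unexposed = 664/1656 = 0.40097.
RR = 0.51838/0.40097 = 1.29283
AR% = (RR − 1)/RR × 100 = (1.29283 − 1)/1.29283 × 100 = 22.6505%

22.7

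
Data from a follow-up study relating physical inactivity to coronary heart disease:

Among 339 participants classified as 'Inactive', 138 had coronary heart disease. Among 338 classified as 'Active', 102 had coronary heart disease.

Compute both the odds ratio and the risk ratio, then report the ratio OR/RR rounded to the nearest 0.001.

1.178

From the description: a = 138, b = 201, c = 102, d = 236.
OR = (138·236)/(201·102) = 32568/20502 = 1.58853
Risk in exposed = 138/339 = 0.40708; risk in unexposed = 102/338 = 0.30178; RR = 1.34895
OR/RR = 1.58853 / 1.34895 = 1.17760
The outcome is not rare, so the OR lies further from 1 than the RR.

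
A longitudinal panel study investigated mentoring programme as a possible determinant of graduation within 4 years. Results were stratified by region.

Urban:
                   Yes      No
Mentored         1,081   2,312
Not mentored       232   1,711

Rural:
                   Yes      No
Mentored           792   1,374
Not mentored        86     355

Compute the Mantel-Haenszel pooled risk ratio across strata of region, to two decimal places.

2.41

RR_MH = Σ(aᵢ·n₀ᵢ/nᵢ) / Σ(cᵢ·n₁ᵢ/nᵢ), with n₁ᵢ = aᵢ+bᵢ (exposed), n₀ᵢ = cᵢ+dᵢ (unexposed), nᵢ = n₁ᵢ+n₀ᵢ.
Stratum 1 (Urban): n₁ = 3393, n₀ = 1943, n = 5336; a·n₀/n = 1081·1943/5336 = 393.6250; c·n₁/n = 232·3393/5336 = 147.5217
Stratum 2 (Rural): n₁ = 2166, n₀ = 441, n = 2607; a·n₀/n = 792·441/2607 = 133.9747; c·n₁/n = 86·2166/2607 = 71.4522
RR_MH = (393.6250 + 133.9747) / (147.5217 + 71.4522) = 527.5997 / 218.9740 = 2.40942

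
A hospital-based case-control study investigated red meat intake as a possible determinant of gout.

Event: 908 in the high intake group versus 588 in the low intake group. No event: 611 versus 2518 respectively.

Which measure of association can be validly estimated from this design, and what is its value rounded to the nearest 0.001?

6.364

From the description: a = 908, b = 611, c = 588, d = 2518.
This is a hospital-based case-control study: participants were sampled on outcome status, so risks in the source population cannot be estimated directly — relative risk is not valid here. The odds ratio is the appropriate measure.
OR = (a·d)/(b·c) = (908 × 2518) / (611 × 588) = 2286344 / 359268 = 6.36390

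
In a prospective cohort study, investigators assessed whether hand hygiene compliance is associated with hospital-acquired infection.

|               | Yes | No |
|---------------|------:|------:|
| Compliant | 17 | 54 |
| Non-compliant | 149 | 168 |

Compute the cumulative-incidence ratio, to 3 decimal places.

Cells: a = 17, b = 54, c = 149, d = 168.
Risk in exposed = 17/71 = 0.23944; risk in unexposed = 149/317 = 0.47003.
RR = 0.23944 / 0.47003 = 0.50941
The risk is 49% lower among the exposed than among the unexposed.

0.509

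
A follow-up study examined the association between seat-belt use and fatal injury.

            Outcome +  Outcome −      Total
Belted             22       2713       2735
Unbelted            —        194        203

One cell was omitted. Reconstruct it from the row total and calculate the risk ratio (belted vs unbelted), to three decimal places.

0.181

The missing cell is in the unexposed row: 203 − 194 = 9.
So a = 22, b = 2713, c = 9, d = 194.
RR = [a/(a+b)] / [c/(c+d)] = (22/2735) / (9/203) = 0.00804/0.04433 = 0.18143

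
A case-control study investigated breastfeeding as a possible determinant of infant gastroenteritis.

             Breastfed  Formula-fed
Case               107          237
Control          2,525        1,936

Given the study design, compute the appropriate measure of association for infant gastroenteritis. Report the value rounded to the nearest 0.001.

Reading the table with exposure as columns: a = 107 (Breastfed, case), b = 2525 (Breastfed, non-case), c = 237 (Formula-fed, case), d = 1936.
This is a case-control study: participants were sampled on outcome status, so risks in the source population cannot be estimated directly — relative risk is not valid here. The odds ratio is the appropriate measure.
OR = (a·d)/(b·c) = (107 × 1936) / (2525 × 237) = 207152 / 598425 = 0.34616

0.346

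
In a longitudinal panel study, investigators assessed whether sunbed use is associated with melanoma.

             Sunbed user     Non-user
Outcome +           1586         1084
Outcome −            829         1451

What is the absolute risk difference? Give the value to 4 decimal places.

Reading the table with exposure as columns: a = 1586 (Sunbed user, case), b = 829 (Sunbed user, non-case), c = 1084 (Non-user, case), d = 1451.
Risk in exposed = 1586/2415 = 0.656729; risk in unexposed = 1084/2535 = 0.427613.
Risk difference = 0.656729 − 0.427613 = 0.229115

0.2291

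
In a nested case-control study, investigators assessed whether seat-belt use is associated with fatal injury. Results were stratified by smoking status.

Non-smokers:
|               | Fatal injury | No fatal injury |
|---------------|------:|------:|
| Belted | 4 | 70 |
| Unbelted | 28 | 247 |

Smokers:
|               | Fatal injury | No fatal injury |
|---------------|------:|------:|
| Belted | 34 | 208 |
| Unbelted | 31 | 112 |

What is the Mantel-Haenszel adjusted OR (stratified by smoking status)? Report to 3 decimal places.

OR_MH = Σ(aᵢdᵢ/nᵢ) / Σ(bᵢcᵢ/nᵢ), where nᵢ is the stratum total.
Stratum 1 (Non-smokers): n = 349; a·d/n = 4·247/349 = 2.8309; b·c/n = 70·28/349 = 5.6160
Stratum 2 (Smokers): n = 385; a·d/n = 34·112/385 = 9.8909; b·c/n = 208·31/385 = 16.7481
OR_MH = (2.8309 + 9.8909) / (5.6160 + 16.7481) = 12.7219 / 22.3641 = 0.56885

0.569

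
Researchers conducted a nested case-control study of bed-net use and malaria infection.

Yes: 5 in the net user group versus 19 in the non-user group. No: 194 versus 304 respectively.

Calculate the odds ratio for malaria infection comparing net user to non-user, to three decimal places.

From the description: a = 5, b = 194, c = 19, d = 304.
OR = (a·d)/(b·c) = (5 × 304) / (194 × 19) = 1520 / 3686 = 0.41237
Exposure is associated with lower odds of malaria infection (OR = 0.41 < 1).

0.412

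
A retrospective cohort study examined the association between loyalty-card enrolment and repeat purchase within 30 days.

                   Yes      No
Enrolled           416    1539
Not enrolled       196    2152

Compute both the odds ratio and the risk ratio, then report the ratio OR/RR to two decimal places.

1.16

Cells: a = 416, b = 1539, c = 196, d = 2152.
OR = (416·2152)/(1539·196) = 895232/301644 = 2.96784
Risk in exposed = 416/1955 = 0.21279; risk in unexposed = 196/2348 = 0.08348; RR = 2.54911
OR/RR = 2.96784 / 2.54911 = 1.16427
The outcome is not rare, so the OR lies further from 1 than the RR.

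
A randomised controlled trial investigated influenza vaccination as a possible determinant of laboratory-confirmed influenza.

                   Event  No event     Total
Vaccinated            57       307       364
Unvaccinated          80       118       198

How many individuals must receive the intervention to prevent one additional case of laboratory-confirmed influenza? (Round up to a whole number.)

Risk in treated group = 57/364 = 0.15659; risk in control = 80/198 = 0.40404.
Absolute risk reduction = 0.40404 − 0.15659 = 0.24745
NNT = 1 / ARR = 1 / 0.24745 = 4.041 → round up → 5

5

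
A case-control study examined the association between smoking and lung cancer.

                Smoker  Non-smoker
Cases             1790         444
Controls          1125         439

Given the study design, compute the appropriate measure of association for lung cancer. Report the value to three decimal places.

Reading the table with exposure as columns: a = 1790 (Smoker, case), b = 1125 (Smoker, non-case), c = 444 (Non-smoker, case), d = 439.
This is a case-control study: participants were sampled on outcome status, so risks in the source population cannot be estimated directly — relative risk is not valid here. The odds ratio is the appropriate measure.
OR = (a·d)/(b·c) = (1790 × 439) / (1125 × 444) = 785810 / 499500 = 1.57319

1.573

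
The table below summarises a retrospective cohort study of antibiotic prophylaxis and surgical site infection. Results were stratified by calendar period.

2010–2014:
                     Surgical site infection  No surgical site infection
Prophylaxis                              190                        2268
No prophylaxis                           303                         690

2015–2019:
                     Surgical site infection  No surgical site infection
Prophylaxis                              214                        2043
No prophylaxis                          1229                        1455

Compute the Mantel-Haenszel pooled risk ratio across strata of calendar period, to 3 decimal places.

RR_MH = Σ(aᵢ·n₀ᵢ/nᵢ) / Σ(cᵢ·n₁ᵢ/nᵢ), with n₁ᵢ = aᵢ+bᵢ (exposed), n₀ᵢ = cᵢ+dᵢ (unexposed), nᵢ = n₁ᵢ+n₀ᵢ.
Stratum 1 (2010–2014): n₁ = 2458, n₀ = 993, n = 3451; a·n₀/n = 190·993/3451 = 54.6711; c·n₁/n = 303·2458/3451 = 215.8140
Stratum 2 (2015–2019): n₁ = 2257, n₀ = 2684, n = 4941; a·n₀/n = 214·2684/4941 = 116.2469; c·n₁/n = 1229·2257/4941 = 561.3951
RR_MH = (54.6711 + 116.2469) / (215.8140 + 561.3951) = 170.9180 / 777.2090 = 0.21991

0.220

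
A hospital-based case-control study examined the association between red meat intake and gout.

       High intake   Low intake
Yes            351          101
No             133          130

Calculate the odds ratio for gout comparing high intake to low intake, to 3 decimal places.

3.397

Reading the table with exposure as columns: a = 351 (High intake, case), b = 133 (High intake, non-case), c = 101 (Low intake, case), d = 130.
OR = (a·d)/(b·c) = (351 × 130) / (133 × 101) = 45630 / 13433 = 3.39686
The odds of gout are about 3.40 times as high in the high intake group.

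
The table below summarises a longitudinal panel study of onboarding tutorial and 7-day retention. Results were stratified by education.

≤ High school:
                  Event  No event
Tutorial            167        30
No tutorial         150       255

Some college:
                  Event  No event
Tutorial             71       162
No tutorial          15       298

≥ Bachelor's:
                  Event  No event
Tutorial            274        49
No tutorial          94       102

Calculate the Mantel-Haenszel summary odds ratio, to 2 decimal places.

7.85

OR_MH = Σ(aᵢdᵢ/nᵢ) / Σ(bᵢcᵢ/nᵢ), where nᵢ is the stratum total.
Stratum 1 (≤ High school): n = 602; a·d/n = 167·255/602 = 70.7392; b·c/n = 30·150/602 = 7.4751
Stratum 2 (Some college): n = 546; a·d/n = 71·298/546 = 38.7509; b·c/n = 162·15/546 = 4.4505
Stratum 3 (≥ Bachelor's): n = 519; a·d/n = 274·102/519 = 53.8497; b·c/n = 49·94/519 = 8.8748
OR_MH = (70.7392 + 38.7509 + 53.8497) / (7.4751 + 4.4505 + 8.8748) = 163.3398 / 20.8004 = 7.85273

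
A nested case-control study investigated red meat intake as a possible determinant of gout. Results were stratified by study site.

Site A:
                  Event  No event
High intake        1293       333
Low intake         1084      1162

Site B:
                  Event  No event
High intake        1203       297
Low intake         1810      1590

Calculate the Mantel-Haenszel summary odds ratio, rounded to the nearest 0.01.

OR_MH = Σ(aᵢdᵢ/nᵢ) / Σ(bᵢcᵢ/nᵢ), where nᵢ is the stratum total.
Stratum 1 (Site A): n = 3872; a·d/n = 1293·1162/3872 = 388.0336; b·c/n = 333·1084/3872 = 93.2262
Stratum 2 (Site B): n = 4900; a·d/n = 1203·1590/4900 = 390.3612; b·c/n = 297·1810/4900 = 109.7082
OR_MH = (388.0336 + 390.3612) / (93.2262 + 109.7082) = 778.3948 / 202.9344 = 3.83570

3.84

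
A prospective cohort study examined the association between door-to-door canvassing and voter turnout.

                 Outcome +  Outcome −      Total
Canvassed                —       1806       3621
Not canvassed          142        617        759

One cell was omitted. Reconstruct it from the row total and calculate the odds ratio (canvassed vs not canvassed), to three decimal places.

The missing cell is in the exposed row: 3621 − 1806 = 1815.
So a = 1815, b = 1806, c = 142, d = 617.
OR = (a·d)/(b·c) = (1815 × 617) / (1806 × 142) = 1119855 / 256452 = 4.36672

4.367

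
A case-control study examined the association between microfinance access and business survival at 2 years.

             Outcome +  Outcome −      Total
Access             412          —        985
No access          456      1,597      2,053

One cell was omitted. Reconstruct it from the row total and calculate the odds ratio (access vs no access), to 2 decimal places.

2.52

The missing cell is in the exposed row: 985 − 412 = 573.
So a = 412, b = 573, c = 456, d = 1597.
OR = (a·d)/(b·c) = (412 × 1597) / (573 × 456) = 657964 / 261288 = 2.51816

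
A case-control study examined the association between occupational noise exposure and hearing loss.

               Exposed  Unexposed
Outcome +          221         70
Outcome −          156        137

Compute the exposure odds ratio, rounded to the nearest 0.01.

Reading the table with exposure as columns: a = 221 (Exposed, case), b = 156 (Exposed, non-case), c = 70 (Unexposed, case), d = 137.
OR = (a·d)/(b·c) = (221 × 137) / (156 × 70) = 30277 / 10920 = 2.77262
The odds of hearing loss are about 2.77 times as high in the exposed group.

2.77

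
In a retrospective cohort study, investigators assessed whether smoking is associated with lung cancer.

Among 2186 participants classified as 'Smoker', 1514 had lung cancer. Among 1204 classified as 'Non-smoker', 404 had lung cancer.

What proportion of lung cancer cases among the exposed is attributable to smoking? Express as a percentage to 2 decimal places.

From the description: a = 1514, b = 672, c = 404, d = 800.
Risk in exposed = 1514/2186 = 0.69259; risk in unexposed = 404/1204 = 0.33555.
RR = 0.69259/0.33555 = 2.06405
AR% = (RR − 1)/RR × 100 = (2.06405 − 1)/2.06405 × 100 = 51.5516%

51.55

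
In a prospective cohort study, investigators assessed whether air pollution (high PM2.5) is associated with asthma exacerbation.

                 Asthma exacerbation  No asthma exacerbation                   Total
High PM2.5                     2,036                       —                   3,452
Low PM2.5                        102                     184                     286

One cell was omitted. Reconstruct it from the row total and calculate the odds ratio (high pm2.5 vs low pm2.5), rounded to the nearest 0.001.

2.594

The missing cell is in the exposed row: 3452 − 2036 = 1416.
So a = 2036, b = 1416, c = 102, d = 184.
OR = (a·d)/(b·c) = (2036 × 184) / (1416 × 102) = 374624 / 144432 = 2.59377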